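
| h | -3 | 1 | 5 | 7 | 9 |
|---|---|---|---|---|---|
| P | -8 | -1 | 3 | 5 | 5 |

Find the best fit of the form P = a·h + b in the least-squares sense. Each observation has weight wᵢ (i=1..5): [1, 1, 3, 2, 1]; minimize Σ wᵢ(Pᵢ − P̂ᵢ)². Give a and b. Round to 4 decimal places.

Normal-equation sums: Σwᵢ·h·h = 264, Σwᵢ·h = 36, Σwᵢ·1 = 8.
For MᵀWP: Σwᵢ·h·P = 183, Σwᵢ·P = 15.
So MᵀWM·[a, b]ᵀ = MᵀWP: [[264, 36]; [36, 8]]·[a, b]ᵀ = [183, 15]ᵀ.
Eliminating b: 8·(row 1) − 36·(row 2) gives 816·a = 8·183 − 36·15 = 924, so a = 77/68.
Then b = (15 − 36·(77/68))/8 = -219/68.

a = 1.1324, b = -3.2206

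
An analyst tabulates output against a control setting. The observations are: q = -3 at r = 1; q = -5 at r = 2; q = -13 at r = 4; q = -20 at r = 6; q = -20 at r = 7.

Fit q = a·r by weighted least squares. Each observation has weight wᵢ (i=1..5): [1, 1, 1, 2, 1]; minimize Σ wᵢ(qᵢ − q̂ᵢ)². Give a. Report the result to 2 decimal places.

Compute the Gram sums: Σwᵢ·r·r = 142.
For MᵀWq: Σwᵢ·r·q = -445.
Hence a = -445 / 142 ≈ -3.1338.

a = -3.13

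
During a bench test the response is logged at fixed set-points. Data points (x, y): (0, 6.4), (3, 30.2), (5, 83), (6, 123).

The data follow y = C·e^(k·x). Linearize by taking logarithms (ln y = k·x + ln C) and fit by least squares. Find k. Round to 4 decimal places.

k = 0.4980

Let Y = ln y. Fitting Y = k·x + ln C by least squares:
Σx = 14.0000, Σ(x)² = 70.0000, Σln y = 14.4952, Σx·ln y = 61.1908.
Equations: 70.0000·k + 14.0000·ln C = 61.1908;  14.0000·k + 4·ln C = 14.4952.
Solving (det = 84.0000): k = 0.49799, ln C = 1.88083.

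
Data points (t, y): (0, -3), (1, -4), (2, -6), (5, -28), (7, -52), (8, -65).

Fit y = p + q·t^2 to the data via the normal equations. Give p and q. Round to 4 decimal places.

Normal-equation sums: Σ1 = 6, Σt^2 = 143, Σt^2·t^2 = 7139.
For Xᵀy: Σy = -158, Σt^2·y = -7436.
XᵀX·[p, q]ᵀ = Xᵀy becomes [[6, 143]; [143, 7139]]·[p, q]ᵀ = [-158, -7436]ᵀ.
Eliminating q: 7139·(row 1) − 143·(row 2) gives 22385·p = 7139·(-158) − 143·(-7436) = -64614, so p = -534/185.
Then q = ((-7436) − 143·(-534/185))/7139 = -182/185.

p = -2.8865, q = -0.9838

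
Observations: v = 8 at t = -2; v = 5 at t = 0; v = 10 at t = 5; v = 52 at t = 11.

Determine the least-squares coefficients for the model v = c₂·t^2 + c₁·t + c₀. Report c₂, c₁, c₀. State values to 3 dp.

c₂ = 0.509, c₁ = -1.253, c₀ = 4.038

Setting ∂/∂c₂ … = 0 gives: 15282·c₂ + 1448·c₁ + 150·c₀ = 6574;  1448·c₂ + 150·c₁ + 14·c₀ = 606;  150·c₂ + 14·c₁ + 4·c₀ = 75.
Inverting the 3×3 Gram matrix, [c₂, c₁, c₀]ᵀ = [62861/123428, -154685/123428, 498385/123428]ᵀ.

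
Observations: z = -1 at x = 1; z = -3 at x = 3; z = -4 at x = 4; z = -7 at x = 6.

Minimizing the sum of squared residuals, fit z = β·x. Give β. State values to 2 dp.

The normal system AᵀA·[β]ᵀ = Aᵀz is [[62]]·[β]ᵀ = [-68]ᵀ.
Hence β = -68 / 62 ≈ -1.09677.

β = -1.10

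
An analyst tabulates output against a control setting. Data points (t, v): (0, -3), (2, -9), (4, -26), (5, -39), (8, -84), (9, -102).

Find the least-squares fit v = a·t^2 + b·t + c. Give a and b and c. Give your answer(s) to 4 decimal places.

The normal equations are: 11554·a + 1438·b + 190·c = -15065;  1438·a + 190·b + 28·c = -1907;  190·a + 28·b + 6·c = -263.
(Σt^2·t^2 = 11554, Σt^2·t = 1438, Σt^2 = 190, Σt·t = 190, Σt = 28, Σ1 = 6, Σt^2·v = -15065, Σt·v = -1907, Σv = -263.)
Solving the 3×3 system (Gaussian elimination) gives a = -12493/12290, b = -12348/6145, c = -13926/6145.

a = -1.0165, b = -2.0094, c = -2.2662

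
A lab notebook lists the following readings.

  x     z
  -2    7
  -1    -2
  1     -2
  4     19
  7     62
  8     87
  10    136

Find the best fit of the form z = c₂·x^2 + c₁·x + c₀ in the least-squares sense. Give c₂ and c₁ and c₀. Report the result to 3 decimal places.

c₂ = 1.476, c₁ = -0.879, c₀ = -2.308

Entries of AᵀA: Σx^2·x^2 = 16771, Σx^2·x = 1911, Σx^2 = 235, Σx·x = 235, Σx = 27, Σ1 = 7.
Moment sums: Σx^2·z = 22534, Σx·z = 2552, Σz = 307.
Inverting the 3×3 Gram matrix, [c₂, c₁, c₀]ᵀ = [131807/89292, -26163/29764, -103057/44646]ᵀ.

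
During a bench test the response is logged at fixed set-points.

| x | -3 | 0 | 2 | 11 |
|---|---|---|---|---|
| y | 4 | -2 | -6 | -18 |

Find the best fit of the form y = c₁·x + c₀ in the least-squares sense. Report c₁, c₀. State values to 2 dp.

Normal-equation sums: Σx·x = 134, Σx = 10, Σ1 = 4.
Right-hand side: Σx·y = -222, Σy = -22.
MᵀM·[c₁, c₀]ᵀ = Mᵀy becomes [[134, 10]; [10, 4]]·[c₁, c₀]ᵀ = [-222, -22]ᵀ.
Determinant 134·4 − 10² = 436.
c₁ = ((-222)·4 − 10·(-22))/436 = -167/109; c₀ = (134·(-22) − 10·(-222))/436 = -182/109.

c₁ = -1.53, c₀ = -1.67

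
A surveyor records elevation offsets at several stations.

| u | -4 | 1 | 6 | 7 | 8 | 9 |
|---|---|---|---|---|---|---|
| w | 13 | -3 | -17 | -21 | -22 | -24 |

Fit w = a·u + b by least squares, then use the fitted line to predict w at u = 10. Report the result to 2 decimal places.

ŵ = -28.24

Normal-equation sums: Σu·u = 247, Σu = 27, Σ1 = 6.
For Mᵀw: Σu·w = -696, Σw = -74.
So MᵀM·[a, b]ᵀ = Mᵀw: [[247, 27]; [27, 6]]·[a, b]ᵀ = [-696, -74]ᵀ.
Eliminating b: 6·(row 1) − 27·(row 2) gives 753·a = 6·(-696) − 27·(-74) = -2178, so a = -726/251.
Then b = ((-74) − 27·(-726/251))/6 = 514/753.
At u = 10: ŵ = (-726/251)·(10) + (514/753)·(1) = -21266/753.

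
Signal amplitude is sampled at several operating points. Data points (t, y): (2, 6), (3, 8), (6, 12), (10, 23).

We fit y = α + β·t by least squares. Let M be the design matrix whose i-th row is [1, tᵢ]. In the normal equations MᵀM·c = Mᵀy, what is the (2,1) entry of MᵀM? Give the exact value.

21

Row 2 ↔ basis t, column 1 ↔ basis 1, so (MᵀM)_{2,1} = Σᵢ t = (2)·(1) + (3)·(1) + (6)·(1) + (10)·(1) = 21.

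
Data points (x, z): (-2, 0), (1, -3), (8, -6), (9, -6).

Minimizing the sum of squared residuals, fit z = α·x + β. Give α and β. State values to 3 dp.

α = -0.523, β = -1.657

Normal-equation sums: Σx·x = 150, Σx = 16, Σ1 = 4.
For Mᵀz: Σx·z = -105, Σz = -15.
Δ = 150·4 − 16² = 344.
α = ((-105)·4 − 16·(-15))/344 = -45/86; β = (150·(-15) − 16·(-105))/344 = -285/172.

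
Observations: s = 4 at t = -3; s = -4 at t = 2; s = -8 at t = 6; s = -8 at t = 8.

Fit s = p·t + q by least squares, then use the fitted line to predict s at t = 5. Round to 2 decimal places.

Setting ∂/∂p … = 0 gives: 113·p + 13·q = -132;  13·p + 4·q = -16.
(Σt·t = 113, Σt = 13, Σ1 = 4, Σt·s = -132, Σs = -16.)
Determinant 113·4 − 13² = 283.
p = ((-132)·4 − 13·(-16))/283 = -320/283; q = (113·(-16) − 13·(-132))/283 = -92/283.
At t = 5: ŝ = (-320/283)·(5) + (-92/283)·(1) = -1692/283.

ŝ = -5.98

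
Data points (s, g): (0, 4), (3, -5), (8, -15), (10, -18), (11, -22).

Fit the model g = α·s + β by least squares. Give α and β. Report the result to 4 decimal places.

α = -2.2265, β = 3.0493

Entries of XᵀX: Σs·s = 294, Σs = 32, Σ1 = 5.
Moment sums: Σs·g = -557, Σg = -56.
Δ = 294·5 − 32² = 446.
α = ((-557)·5 − 32·(-56))/446 = -993/446; β = (294·(-56) − 32·(-557))/446 = 680/223.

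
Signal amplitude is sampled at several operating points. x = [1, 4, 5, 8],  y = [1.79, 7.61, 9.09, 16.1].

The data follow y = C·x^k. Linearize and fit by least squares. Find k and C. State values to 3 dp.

Linearized form: ln y = k·ln x + ln C. From the 4 transformed points,
Σln x = 5.0752, Σ(ln x)² = 8.8362, Σln y = 7.5977, Σln x·ln y = 12.1441.
Equations: 8.8362·k + 5.0752·ln C = 12.1441;  5.0752·k + 4·ln C = 7.5977.
Δ = 8.8362·4 − (5.0752)² = 9.5873; k = (12.1441·4 − 5.0752·7.5977)/9.5873 = 1.04482, ln C = (8.8362·7.5977 − 5.0752·12.1441)/9.5873 = 0.57376, so C = exp(0.57376) = 1.77492.

k = 1.045, C = 1.775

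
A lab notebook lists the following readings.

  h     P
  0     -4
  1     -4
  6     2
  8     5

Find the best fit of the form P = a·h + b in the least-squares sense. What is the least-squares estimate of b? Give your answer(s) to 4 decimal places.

From the data, Σh·h = 101, Σh = 15, Σ1 = 4.
Right-hand side: Σh·P = 48, ΣP = -1.
Normal equations: [[101, 15]; [15, 4]]·[a, b]ᵀ = [48, -1]ᵀ.
Determinant 101·4 − 15² = 179.
a = (48·4 − 15·(-1))/179 = 207/179; b = (101·(-1) − 15·48)/179 = -821/179.

b = -4.5866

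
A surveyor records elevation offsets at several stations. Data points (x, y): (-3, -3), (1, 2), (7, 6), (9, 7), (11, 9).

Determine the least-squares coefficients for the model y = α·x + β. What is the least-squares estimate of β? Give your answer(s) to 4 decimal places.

β = 0.1559

Sums needed: Σx·x = 261, Σx = 25, Σ1 = 5.
Moment sums: Σx·y = 215, Σy = 21.
MᵀM·[α, β]ᵀ = Mᵀy becomes [[261, 25]; [25, 5]]·[α, β]ᵀ = [215, 21]ᵀ.
det = 261·5 − 25² = 680.
α = (215·5 − 25·21)/680 = 55/68; β = (261·21 − 25·215)/680 = 53/340.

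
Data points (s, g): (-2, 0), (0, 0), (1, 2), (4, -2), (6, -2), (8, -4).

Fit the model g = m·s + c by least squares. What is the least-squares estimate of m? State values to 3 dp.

Forming XᵀX = [[121, 17]; [17, 6]] and Xᵀg = [-50, -6]ᵀ gives XᵀX·[m, c]ᵀ = Xᵀg.
Determinant 121·6 − 17² = 437.
m = ((-50)·6 − 17·(-6))/437 = -198/437; c = (121·(-6) − 17·(-50))/437 = 124/437.

m = -0.453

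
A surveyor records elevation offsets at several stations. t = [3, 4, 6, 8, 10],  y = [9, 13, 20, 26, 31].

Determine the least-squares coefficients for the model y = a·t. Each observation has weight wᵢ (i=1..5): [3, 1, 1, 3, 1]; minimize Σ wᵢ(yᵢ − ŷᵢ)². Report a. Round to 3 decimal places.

Entries of AᵀWA: Σwᵢ·t·t = 371.
Right-hand side: Σwᵢ·t·y = 1187.
So AᵀWA·[a]ᵀ = AᵀWy: [[371]]·[a]ᵀ = [1187]ᵀ.
Hence a = 1187 / 371 ≈ 3.19946.

a = 3.199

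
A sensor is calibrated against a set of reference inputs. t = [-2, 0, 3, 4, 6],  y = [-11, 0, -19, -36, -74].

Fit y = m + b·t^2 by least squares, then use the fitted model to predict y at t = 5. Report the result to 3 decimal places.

Entries of XᵀX: Σ1 = 5, Σt^2 = 65, Σt^2·t^2 = 1649.
Right-hand side: Σy = -140, Σt^2·y = -3455.
XᵀX·[m, b]ᵀ = Xᵀy becomes [[5, 65]; [65, 1649]]·[m, b]ᵀ = [-140, -3455]ᵀ.
Eliminating b: 1649·(row 1) − 65·(row 2) gives 4020·m = 1649·(-140) − 65·(-3455) = -6285, so m = -419/268.
Then b = ((-3455) − 65·(-419/268))/1649 = -545/268.
At t = 5: ŷ = (-419/268)·(1) + (-545/268)·(25) = -3511/67.

ŷ = -52.403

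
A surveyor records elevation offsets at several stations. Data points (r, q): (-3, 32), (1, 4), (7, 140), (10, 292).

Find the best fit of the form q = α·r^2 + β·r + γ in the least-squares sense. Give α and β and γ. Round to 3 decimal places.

α = 3.024, β = -1.235, γ = 1.408

Entries of AᵀA: Σr^2·r^2 = 12483, Σr^2·r = 1317, Σr^2 = 159, Σr·r = 159, Σr = 15, Σ1 = 4.
For Aᵀq: Σr^2·q = 36352, Σr·q = 3808, Σq = 468.
Row-reducing yields α = 57335/18957, β = -23411/18957, γ = 8898/6319.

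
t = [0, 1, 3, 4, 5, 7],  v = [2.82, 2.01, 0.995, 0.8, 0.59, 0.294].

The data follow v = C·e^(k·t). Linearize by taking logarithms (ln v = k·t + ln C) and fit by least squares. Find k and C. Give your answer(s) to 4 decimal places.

Taking logs, ln v = k·t + ln C, so regress ln v on t.
Σt = 20.0000, Σ(t)² = 100.0000, Σln v = -0.2451, Σt·ln v = -11.4169.
Normal system: [[100.0000, 20.0000]; [20.0000, 6]]·[k, ln C]ᵀ = [-11.4169, -0.2451]ᵀ.
Δ = 100.0000·6 − (20.0000)² = 200.0000; k = (-11.4169·6 − 20.0000·-0.2451)/200.0000 = -0.31800, ln C = (100.0000·-0.2451 − 20.0000·-11.4169)/200.0000 = 1.01914, so C = exp(1.01914) = 2.77081.

k = -0.3180, C = 2.7708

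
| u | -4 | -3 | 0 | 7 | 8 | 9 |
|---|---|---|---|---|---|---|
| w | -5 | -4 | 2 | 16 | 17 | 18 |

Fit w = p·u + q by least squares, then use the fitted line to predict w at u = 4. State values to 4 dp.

Setting ∂/∂p … = 0 gives: 219·p + 17·q = 442;  17·p + 6·q = 44.
Δ = 219·6 − 17² = 1025.
p = (442·6 − 17·44)/1025 = 1904/1025; q = (219·44 − 17·442)/1025 = 2122/1025.
At u = 4: ŵ = (1904/1025)·(4) + (2122/1025)·(1) = 9738/1025.

ŵ = 9.5005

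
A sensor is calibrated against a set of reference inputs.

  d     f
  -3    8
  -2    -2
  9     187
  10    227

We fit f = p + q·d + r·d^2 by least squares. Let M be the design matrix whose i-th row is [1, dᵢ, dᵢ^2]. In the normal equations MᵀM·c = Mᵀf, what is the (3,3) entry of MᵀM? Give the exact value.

16658

Row 3 ↔ basis d^2, column 3 ↔ basis d^2, so (MᵀM)_{3,3} = Σᵢ (d^2)·(d^2) = (9)·(9) + (4)·(4) + (81)·(81) + (100)·(100) = 16658.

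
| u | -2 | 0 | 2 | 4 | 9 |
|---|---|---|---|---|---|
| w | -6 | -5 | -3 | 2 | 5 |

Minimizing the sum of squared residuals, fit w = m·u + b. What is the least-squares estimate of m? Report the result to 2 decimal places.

From the data, Σu·u = 105, Σu = 13, Σ1 = 5.
Moment sums: Σu·w = 59, Σw = -7.
So AᵀA·[m, b]ᵀ = Aᵀw: [[105, 13]; [13, 5]]·[m, b]ᵀ = [59, -7]ᵀ.
Eliminating b: 5·(row 1) − 13·(row 2) gives 356·m = 5·59 − 13·(-7) = 386, so m = 193/178.
Then b = ((-7) − 13·(193/178))/5 = -751/178.

m = 1.08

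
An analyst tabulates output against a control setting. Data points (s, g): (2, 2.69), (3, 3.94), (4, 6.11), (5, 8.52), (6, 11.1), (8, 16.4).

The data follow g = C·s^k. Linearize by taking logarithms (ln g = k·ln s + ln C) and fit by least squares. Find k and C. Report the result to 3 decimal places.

With ln gᵢ as the transformed response and ln sᵢ as the regressor:
Σln s = 8.6587, Σ(ln s)² = 13.7340, Σln g = 11.5173, Σln s·ln g = 18.2789.
Normal system: [[13.7340, 8.6587]; [8.6587, 6]]·[k, ln C]ᵀ = [18.2789, 11.5173]ᵀ.
Slope k = (n·Σln s·ln g − Σln s·Σln g)/(n·Σ(ln s)² − (Σln s)²) = (6·18.2789 − 8.6587·11.5173)/7.4309 = 1.33884; ln C = (Σln g − k·Σln s)/n = -0.01255, so C = exp(-0.01255) = 0.98753.

k = 1.339, C = 0.988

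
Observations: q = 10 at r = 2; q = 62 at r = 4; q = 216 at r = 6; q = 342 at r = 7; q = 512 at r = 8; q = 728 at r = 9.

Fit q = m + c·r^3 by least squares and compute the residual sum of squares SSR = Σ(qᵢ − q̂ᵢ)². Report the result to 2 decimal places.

SSR = 8.50

Normal-equation sums: Σ1 = 6, Σr^3 = 1872, Σr^3·r^3 = 962050.
Moment sums: Σq = 1870, Σr^3·q = 960866.
So MᵀM·[m, c]ᵀ = Mᵀq: [[6, 1872]; [1872, 962050]]·[m, c]ᵀ = [1870, 960866]ᵀ.
Δ = 6·962050 − 1872² = 2267916.
m = (1870·962050 − 1872·960866)/2267916 = 10441/80997; c = (6·960866 − 1872·1870)/2267916 = 26959/26999.
Residuals: 8027/4263, -164755/80997, 15479/80997, -50278/80997, 50999/80997, -3958/80997; SSR = 98396/11571.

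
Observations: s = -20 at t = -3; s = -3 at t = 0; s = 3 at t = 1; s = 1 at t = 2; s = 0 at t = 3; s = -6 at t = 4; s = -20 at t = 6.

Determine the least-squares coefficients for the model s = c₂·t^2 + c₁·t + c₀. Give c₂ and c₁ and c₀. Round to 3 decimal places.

c₂ = -1.069, c₁ = 3.237, c₀ = -0.986

The normal system XᵀX·[c₂, c₁, c₀]ᵀ = Xᵀs is [[1731, 289, 75]; [289, 75, 13]; [75, 13, 7]]·[c₂, c₁, c₀]ᵀ = [-989, -79, -45]ᵀ.
Inverting the 3×3 Gram matrix, [c₂, c₁, c₀]ᵀ = [-681/637, 2062/637, -628/637]ᵀ.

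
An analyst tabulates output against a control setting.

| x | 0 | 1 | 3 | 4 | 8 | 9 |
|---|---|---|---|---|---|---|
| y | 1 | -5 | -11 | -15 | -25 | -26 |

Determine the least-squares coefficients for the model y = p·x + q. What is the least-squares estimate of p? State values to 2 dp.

p = -2.91

The normal equations are: 171·p + 25·q = -532;  25·p + 6·q = -81.
(Σx·x = 171, Σx = 25, Σ1 = 6, Σx·y = -532, Σy = -81.)
Eliminating q: 6·(row 1) − 25·(row 2) gives 401·p = 6·(-532) − 25·(-81) = -1167, so p = -1167/401.
Then q = ((-81) − 25·(-1167/401))/6 = -551/401.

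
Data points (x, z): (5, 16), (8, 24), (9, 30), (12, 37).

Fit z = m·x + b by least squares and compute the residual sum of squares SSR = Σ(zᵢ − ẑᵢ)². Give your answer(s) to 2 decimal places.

SSR = 4.66

Compute the Gram sums: Σx·x = 314, Σx = 34, Σ1 = 4.
Moment sums: Σx·z = 986, Σz = 107.
So MᵀM·[m, b]ᵀ = Mᵀz: [[314, 34]; [34, 4]]·[m, b]ᵀ = [986, 107]ᵀ.
Determinant 314·4 − 34² = 100.
m = (986·4 − 34·107)/100 = 153/50; b = (314·107 − 34·986)/100 = 37/50.
Residuals: -1/25, -61/50, 43/25, -23/50; SSR = 233/50.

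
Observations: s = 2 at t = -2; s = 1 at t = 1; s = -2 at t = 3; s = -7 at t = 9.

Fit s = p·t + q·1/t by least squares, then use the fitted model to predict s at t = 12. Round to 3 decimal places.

From the data, Σt·t = 95, Σt·1/t = 4, Σ1/t·1/t = 445/324.
For Mᵀs: Σt·s = -72, Σ1/t·s = -13/9.
Normal equations: [[95, 4]; [4, 445/324]]·[p, q]ᵀ = [-72, -13/9]ᵀ.
det = 95·(445/324) − 4² = 37091/324.
p = ((-72)·(445/324) − 4·(-13/9))/(37091/324) = -30168/37091; q = (95·(-13/9) − 4·(-72))/(37091/324) = 48852/37091.
At t = 12: ŝ = (-30168/37091)·(12) + (48852/37091)·(1/12) = -357945/37091.

ŝ = -9.650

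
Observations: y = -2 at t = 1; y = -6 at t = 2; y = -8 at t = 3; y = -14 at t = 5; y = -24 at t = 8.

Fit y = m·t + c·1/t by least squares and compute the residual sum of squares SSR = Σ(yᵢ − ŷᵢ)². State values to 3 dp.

SSR = 1.190

Forming MᵀM = [[103, 5]; [5, 20401/14400]] and Mᵀy = [-300, -202/15]ᵀ gives MᵀM·[m, c]ᵀ = Mᵀy.
Eliminating c: (20401/14400)·(row 1) − 5·(row 2) gives (1741303/14400)·m = (20401/14400)·(-300) − 5·(-202/15) = -5723/16, so m = -5150700/1741303.
Then c = ((-202/15) − 5·(-5150700/1741303))/(20401/14400) = 1626240/1741303.
Residuals: 41854/1741303, -959538/1741303, 979596/1741303, 1050010/1741303, -788952/1741303; SSR = 2071460/1741303.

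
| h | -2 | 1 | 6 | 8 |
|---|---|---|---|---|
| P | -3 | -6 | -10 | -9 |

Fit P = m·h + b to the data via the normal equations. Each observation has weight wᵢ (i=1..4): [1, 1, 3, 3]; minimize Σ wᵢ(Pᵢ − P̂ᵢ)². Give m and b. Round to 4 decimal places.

m = -0.6087, b = -5.1304

Entries of MᵀWM: Σwᵢ·h·h = 305, Σwᵢ·h = 41, Σwᵢ·1 = 8.
Right-hand side: Σwᵢ·h·P = -396, Σwᵢ·P = -66.
MᵀWM·[m, b]ᵀ = MᵀWP becomes [[305, 41]; [41, 8]]·[m, b]ᵀ = [-396, -66]ᵀ.
det = 305·8 − 41² = 759.
m = ((-396)·8 − 41·(-66))/759 = -14/23; b = (305·(-66) − 41·(-396))/759 = -118/23.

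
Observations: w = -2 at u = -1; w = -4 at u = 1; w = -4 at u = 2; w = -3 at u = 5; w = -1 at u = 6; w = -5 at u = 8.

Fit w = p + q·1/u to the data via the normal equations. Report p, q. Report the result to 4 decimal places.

p = -2.9952, q = -1.0377

The normal system AᵀA·[p, q]ᵀ = Aᵀw is [[6, 119/120]; [119/120, 33601/14400]]·[p, q]ᵀ = [-19, -647/120]ᵀ.
Determinant 6·(33601/14400) − (119/120)² = 37489/2880.
p = ((-19)·(33601/14400) − (119/120)·(-647/120))/(37489/2880) = -561426/187445; q = (6·(-647/120) − (119/120)·(-19))/(37489/2880) = -38904/37489.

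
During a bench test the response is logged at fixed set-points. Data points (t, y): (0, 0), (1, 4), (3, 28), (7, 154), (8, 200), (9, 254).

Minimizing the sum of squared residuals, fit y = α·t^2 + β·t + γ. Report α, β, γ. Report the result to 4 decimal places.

From the data, Σt^2·t^2 = 13140, Σt^2·t = 1612, Σt^2 = 204, Σt·t = 204, Σt = 28, Σ1 = 6.
And Σt^2·y = 41176, Σt·y = 5052, Σy = 640.
AᵀA·[α, β, γ]ᵀ = Aᵀy becomes [[13140, 1612, 204]; [1612, 204, 28]; [204, 28, 6]]·[α, β, γ]ᵀ = [41176, 5052, 640]ᵀ.
Solving the 3×3 system (Gaussian elimination) gives α = 69/22, β = -7/110, γ = 18/55.

α = 3.1364, β = -0.0636, γ = 0.3273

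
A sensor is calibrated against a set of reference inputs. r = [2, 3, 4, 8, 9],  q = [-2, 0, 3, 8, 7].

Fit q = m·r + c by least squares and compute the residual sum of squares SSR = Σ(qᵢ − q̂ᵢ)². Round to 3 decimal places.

SSR = 5.644

Normal-equation sums: Σr·r = 174, Σr = 26, Σ1 = 5.
For Xᵀq: Σr·q = 135, Σq = 16.
Δ = 174·5 − 26² = 194.
m = (135·5 − 26·16)/194 = 259/194; c = (174·16 − 26·135)/194 = -363/97.
Residuals: -90/97, -51/194, 136/97, 103/97, -247/194; SSR = 1095/194.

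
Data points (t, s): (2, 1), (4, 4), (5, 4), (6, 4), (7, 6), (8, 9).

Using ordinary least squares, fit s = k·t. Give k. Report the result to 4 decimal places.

k = 0.9072

With design matrix M, MᵀM = [[194]] and Mᵀs = [176]ᵀ.
Hence k = 176 / 194 ≈ 0.907216.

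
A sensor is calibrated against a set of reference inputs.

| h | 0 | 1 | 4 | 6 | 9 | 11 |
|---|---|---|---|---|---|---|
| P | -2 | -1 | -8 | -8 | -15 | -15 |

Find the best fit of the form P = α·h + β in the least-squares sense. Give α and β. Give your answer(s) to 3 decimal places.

α = -1.348, β = -1.202

Forming MᵀM = [[255, 31]; [31, 6]] and MᵀP = [-381, -49]ᵀ gives MᵀM·[α, β]ᵀ = MᵀP.
Determinant 255·6 − 31² = 569.
α = ((-381)·6 − 31·(-49))/569 = -767/569; β = (255·(-49) − 31·(-381))/569 = -684/569.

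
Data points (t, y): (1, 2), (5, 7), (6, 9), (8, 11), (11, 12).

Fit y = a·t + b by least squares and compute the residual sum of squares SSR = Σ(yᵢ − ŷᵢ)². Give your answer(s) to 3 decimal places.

The normal equations are: 247·a + 31·b = 311;  31·a + 5·b = 41.
det = 247·5 − 31² = 274.
a = (311·5 − 31·41)/274 = 142/137; b = (247·41 − 31·311)/274 = 243/137.
Residuals: -111/137, 6/137, 138/137, 128/137, -161/137; SSR = 538/137.

SSR = 3.927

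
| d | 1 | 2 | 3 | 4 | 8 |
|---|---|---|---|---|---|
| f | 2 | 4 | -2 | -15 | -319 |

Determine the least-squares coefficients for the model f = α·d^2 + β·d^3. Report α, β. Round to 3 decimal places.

The normal equations are: 4450·α + 34068·β = -20656;  34068·α + 267034·β = -164308.
(Σd^2·d^2 = 4450, Σd^2·d^3 = 34068, Σd^3·d^3 = 267034, Σd^2·f = -20656, Σd^3·f = -164308.)
Eliminating β: 267034·(row 1) − 34068·(row 2) gives 27672676·α = 267034·(-20656) − 34068·(-164308) = 81790640, so α = 20447660/6918169.
Then β = ((-164308) − 34068·(20447660/6918169))/267034 = -6865498/6918169.

α = 2.956, β = -0.992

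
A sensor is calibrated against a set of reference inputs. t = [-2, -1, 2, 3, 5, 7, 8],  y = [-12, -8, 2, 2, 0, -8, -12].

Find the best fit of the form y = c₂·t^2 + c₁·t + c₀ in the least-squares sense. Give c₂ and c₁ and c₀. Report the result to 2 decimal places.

Sums needed: Σt^2·t^2 = 7236, Σt^2·t = 1006, Σt^2 = 156, Σt·t = 156, Σt = 22, Σ1 = 7.
For Mᵀy: Σt^2·y = -1190, Σt·y = -110, Σy = -36.
MᵀM·[c₂, c₁, c₀]ᵀ = Mᵀy becomes [[7236, 1006, 156]; [1006, 156, 22]; [156, 22, 7]]·[c₂, c₁, c₀]ᵀ = [-1190, -110, -36]ᵀ.
Inverting the 3×3 Gram matrix, [c₂, c₁, c₀]ᵀ = [-3251/5579, 370589/106001, -333290/106001]ᵀ.

c₂ = -0.58, c₁ = 3.50, c₀ = -3.14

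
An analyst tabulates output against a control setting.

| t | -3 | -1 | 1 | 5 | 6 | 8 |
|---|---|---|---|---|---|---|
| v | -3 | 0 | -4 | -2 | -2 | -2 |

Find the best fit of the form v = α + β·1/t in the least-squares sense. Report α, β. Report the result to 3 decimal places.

α = -2.123, β = -1.662

Sums needed: Σ1 = 6, Σ1/t = 19/120, Σ1/t·1/t = 31601/14400.
Right-hand side: Σv = -13, Σ1/t·v = -239/60.
Δ = 6·(31601/14400) − (19/120)² = 37849/2880.
α = ((-13)·(31601/14400) − (19/120)·(-239/60))/(37849/2880) = -401731/189245; β = (6·(-239/60) − (19/120)·(-13))/(37849/2880) = -62904/37849.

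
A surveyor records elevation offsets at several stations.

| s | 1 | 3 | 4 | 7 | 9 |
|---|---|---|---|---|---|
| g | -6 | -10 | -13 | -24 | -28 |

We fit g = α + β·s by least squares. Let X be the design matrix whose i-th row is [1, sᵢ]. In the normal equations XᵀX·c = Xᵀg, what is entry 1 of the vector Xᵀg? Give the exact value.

Entry 1 ↔ basis 1, so (Xᵀg)_{1} = Σᵢ gᵢ = (1)·(-6) + (1)·(-10) + (1)·(-13) + (1)·(-24) + (1)·(-28) = -81.

-81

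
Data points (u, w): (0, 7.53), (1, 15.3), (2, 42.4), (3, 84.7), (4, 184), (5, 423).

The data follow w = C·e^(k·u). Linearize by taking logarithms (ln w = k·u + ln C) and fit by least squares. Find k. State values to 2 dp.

k = 0.81

Let Y = ln w. Fitting Y = k·u + ln C by least squares:
AᵀA = [[55.0000, 15.0000]; [15.0000, 6]], rhs = [74.6361, 24.1953]ᵀ  (here Σu = 15.0000, Σ(u)² = 55.0000, Σln w = 24.1953, Σu·ln w = 74.6361).
Solving (det = 105.0000): k = 0.80845, ln C = 2.01144.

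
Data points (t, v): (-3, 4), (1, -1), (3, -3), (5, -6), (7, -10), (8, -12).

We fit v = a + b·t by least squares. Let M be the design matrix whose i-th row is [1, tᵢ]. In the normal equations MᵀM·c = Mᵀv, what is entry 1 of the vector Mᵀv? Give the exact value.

-28

Entry 1 ↔ basis 1, so (Mᵀv)_{1} = Σᵢ vᵢ = (1)·(4) + (1)·(-1) + (1)·(-3) + (1)·(-6) + (1)·(-10) + (1)·(-12) = -28.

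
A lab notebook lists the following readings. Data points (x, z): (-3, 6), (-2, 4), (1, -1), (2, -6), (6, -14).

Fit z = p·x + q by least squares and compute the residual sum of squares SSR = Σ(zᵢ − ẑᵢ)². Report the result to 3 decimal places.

Normal-equation sums: Σx·x = 54, Σx = 4, Σ1 = 5.
For Aᵀz: Σx·z = -123, Σz = -11.
Eliminating q: 5·(row 1) − 4·(row 2) gives 254·p = 5·(-123) − 4·(-11) = -571, so p = -571/254.
Then q = ((-11) − 4·(-571/254))/5 = -51/127.
Residuals: -87/254, -12/127, 419/254, -140/127, -14/127; SSR = 1035/254.

SSR = 4.075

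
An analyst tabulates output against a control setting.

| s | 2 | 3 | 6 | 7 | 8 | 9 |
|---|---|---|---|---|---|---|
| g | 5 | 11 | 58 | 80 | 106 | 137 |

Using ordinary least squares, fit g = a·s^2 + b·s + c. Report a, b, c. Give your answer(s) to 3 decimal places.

Entries of AᵀA: Σs^2·s^2 = 14451, Σs^2·s = 1835, Σs^2 = 243, Σs·s = 243, Σs = 35, Σ1 = 6.
Moment sums: Σs^2·g = 24008, Σs·g = 3032, Σg = 397.
AᵀA·[a, b, c]ᵀ = Aᵀg becomes [[14451, 1835, 243]; [1835, 243, 35]; [243, 35, 6]]·[a, b, c]ᵀ = [24008, 3032, 397]ᵀ.
Inverting the 3×3 Gram matrix, [a, b, c]ᵀ = [6697/3522, -2349/1174, 1459/1761]ᵀ.

a = 1.901, b = -2.001, c = 0.829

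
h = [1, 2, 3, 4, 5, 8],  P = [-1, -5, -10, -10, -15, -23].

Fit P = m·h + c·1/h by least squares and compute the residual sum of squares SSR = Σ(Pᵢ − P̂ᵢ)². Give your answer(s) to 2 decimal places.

With design matrix A, AᵀA = [[119, 6]; [6, 21301/14400]] and AᵀP = [-340, -365/24]ᵀ.
Eliminating c: (21301/14400)·(row 1) − 6·(row 2) gives (2016419/14400)·m = (21301/14400)·(-340) − 6·(-365/24) = -296417/720, so m = -5928340/2016419.
Then c = ((-365/24) − 6·(-5928340/2016419))/(21301/14400) = 3315000/2016419.
Residuals: 596921/2016419, 117085/2016419, -3484170/2016419, 2720420/2016419, -1267585/2016419, 634708/2016419; SSR = 10870645/2016419.

SSR = 5.39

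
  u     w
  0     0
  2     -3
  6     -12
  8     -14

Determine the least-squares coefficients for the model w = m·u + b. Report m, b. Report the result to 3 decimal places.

The normal equations are: 104·m + 16·b = -190;  16·m + 4·b = -29.
Δ = 104·4 − 16² = 160.
m = ((-190)·4 − 16·(-29))/160 = -37/20; b = (104·(-29) − 16·(-190))/160 = 3/20.

m = -1.850, b = 0.150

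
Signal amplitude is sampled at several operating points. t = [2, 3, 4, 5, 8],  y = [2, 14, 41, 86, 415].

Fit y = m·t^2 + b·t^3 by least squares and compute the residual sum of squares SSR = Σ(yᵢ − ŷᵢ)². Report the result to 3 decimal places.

With design matrix X, XᵀX = [[5074, 37192]; [37192, 282658]] and Xᵀy = [29500, 226248]ᵀ.
det = 5074·282658 − 37192² = 50961828.
m = (29500·282658 − 37192·226248)/50961828 = -19051154/12740457; b = (5074·226248 − 37192·29500)/50961828 = 12704588/12740457.
Residuals: 48826/12740457, 2267636/4246819, 4694523/4246819, -16115348/12740457, 1814455/12740457; SSR = 39843590/12740457.

SSR = 3.127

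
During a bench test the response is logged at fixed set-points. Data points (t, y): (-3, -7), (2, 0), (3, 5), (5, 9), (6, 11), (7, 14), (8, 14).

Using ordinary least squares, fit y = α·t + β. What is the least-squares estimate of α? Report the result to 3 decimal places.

α = 2.060

The normal system XᵀX·[α, β]ᵀ = Xᵀy is [[196, 28]; [28, 7]]·[α, β]ᵀ = [357, 46]ᵀ.
Eliminating β: 7·(row 1) − 28·(row 2) gives 588·α = 7·357 − 28·46 = 1211, so α = 173/84.
Then β = (46 − 28·(173/84))/7 = -5/3.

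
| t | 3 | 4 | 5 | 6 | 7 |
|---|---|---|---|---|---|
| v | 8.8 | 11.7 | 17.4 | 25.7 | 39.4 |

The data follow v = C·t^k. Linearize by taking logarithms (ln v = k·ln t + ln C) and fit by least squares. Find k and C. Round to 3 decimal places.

k = 1.760, C = 1.133

With ln vᵢ as the transformed response and ln tᵢ as the regressor:
Σln t = 7.8320, Σ(ln t)² = 12.7160, Σln v = 14.4111, Σln t·ln v = 23.3620.
Equations: 12.7160·k + 7.8320·ln C = 23.3620;  7.8320·k + 5·ln C = 14.4111.
Solving (det = 2.2397): k = 1.76020, ln C = 0.12503, so C = exp(0.12503) = 1.13319.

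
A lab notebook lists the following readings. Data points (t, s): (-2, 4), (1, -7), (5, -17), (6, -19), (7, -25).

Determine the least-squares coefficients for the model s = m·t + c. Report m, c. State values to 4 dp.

m = -2.9965, c = -2.6119

The normal system AᵀA·[m, c]ᵀ = Aᵀs is [[115, 17]; [17, 5]]·[m, c]ᵀ = [-389, -64]ᵀ.
det = 115·5 − 17² = 286.
m = ((-389)·5 − 17·(-64))/286 = -857/286; c = (115·(-64) − 17·(-389))/286 = -747/286.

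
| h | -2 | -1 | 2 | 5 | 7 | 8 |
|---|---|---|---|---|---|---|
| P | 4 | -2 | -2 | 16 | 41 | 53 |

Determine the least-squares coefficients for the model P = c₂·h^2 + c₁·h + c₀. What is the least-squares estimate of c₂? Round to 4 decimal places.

Entries of AᵀA: Σh^2·h^2 = 7155, Σh^2·h = 979, Σh^2 = 147, Σh·h = 147, Σh = 19, Σ1 = 6.
Moment sums: Σh^2·P = 5807, Σh·P = 781, ΣP = 110.
So AᵀA·[c₂, c₁, c₀]ᵀ = AᵀP: [[7155, 979, 147]; [979, 147, 19]; [147, 19, 6]]·[c₂, c₁, c₀]ᵀ = [5807, 781, 110]ᵀ.
Row-reducing yields c₂ = 16017/14960, c₁ = -20177/14960, c₀ = -3391/935.

c₂ = 1.0707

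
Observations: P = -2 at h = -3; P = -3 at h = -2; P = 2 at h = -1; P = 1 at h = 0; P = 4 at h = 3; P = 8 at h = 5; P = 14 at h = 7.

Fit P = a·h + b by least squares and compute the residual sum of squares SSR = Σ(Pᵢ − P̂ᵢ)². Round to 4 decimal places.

With design matrix X, XᵀX = [[97, 9]; [9, 7]] and XᵀP = [160, 24]ᵀ.
Δ = 97·7 − 9² = 598.
a = (160·7 − 9·24)/598 = 452/299; b = (97·24 − 9·160)/598 = 444/299.
Residuals: 314/299, -19/13, 606/299, -145/299, -604/299, -24/23, 578/299; SSR = 4930/299.

SSR = 16.4883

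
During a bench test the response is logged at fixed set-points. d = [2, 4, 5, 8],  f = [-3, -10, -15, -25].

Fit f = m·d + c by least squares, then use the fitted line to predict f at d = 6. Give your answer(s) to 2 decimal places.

f̂ = -17.87

Forming XᵀX = [[109, 19]; [19, 4]] and Xᵀf = [-321, -53]ᵀ gives XᵀX·[m, c]ᵀ = Xᵀf.
Eliminating c: 4·(row 1) − 19·(row 2) gives 75·m = 4·(-321) − 19·(-53) = -277, so m = -277/75.
Then c = ((-53) − 19·(-277/75))/4 = 322/75.
At d = 6: f̂ = (-277/75)·(6) + (322/75)·(1) = -268/15.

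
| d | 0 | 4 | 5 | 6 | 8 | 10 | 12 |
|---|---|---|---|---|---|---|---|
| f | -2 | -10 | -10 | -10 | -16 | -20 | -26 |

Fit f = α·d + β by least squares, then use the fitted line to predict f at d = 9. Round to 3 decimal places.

f̂ = -18.418

The normal equations are: 385·α + 45·β = -790;  45·α + 7·β = -94.
det = 385·7 − 45² = 670.
α = ((-790)·7 − 45·(-94))/670 = -130/67; β = (385·(-94) − 45·(-790))/670 = -64/67.
At d = 9: f̂ = (-130/67)·(9) + (-64/67)·(1) = -1234/67.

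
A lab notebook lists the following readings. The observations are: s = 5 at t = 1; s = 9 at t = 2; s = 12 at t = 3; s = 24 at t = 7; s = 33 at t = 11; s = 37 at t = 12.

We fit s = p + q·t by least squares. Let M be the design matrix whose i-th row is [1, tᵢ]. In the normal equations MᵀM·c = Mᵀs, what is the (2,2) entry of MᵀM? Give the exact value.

328

Row 2 ↔ basis t, column 2 ↔ basis t, so (MᵀM)_{2,2} = Σᵢ (t)·(t) = (1)·(1) + (2)·(2) + (3)·(3) + (7)·(7) + (11)·(11) + (12)·(12) = 328.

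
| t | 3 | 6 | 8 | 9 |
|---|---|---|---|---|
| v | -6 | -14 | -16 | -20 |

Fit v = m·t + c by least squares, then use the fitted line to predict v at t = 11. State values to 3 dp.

v̂ = -23.857

From the data, Σt·t = 190, Σt = 26, Σ1 = 4.
And Σt·v = -410, Σv = -56.
Normal equations: [[190, 26]; [26, 4]]·[m, c]ᵀ = [-410, -56]ᵀ.
Eliminating c: 4·(row 1) − 26·(row 2) gives 84·m = 4·(-410) − 26·(-56) = -184, so m = -46/21.
Then c = ((-56) − 26·(-46/21))/4 = 5/21.
At t = 11: v̂ = (-46/21)·(11) + (5/21)·(1) = -167/7.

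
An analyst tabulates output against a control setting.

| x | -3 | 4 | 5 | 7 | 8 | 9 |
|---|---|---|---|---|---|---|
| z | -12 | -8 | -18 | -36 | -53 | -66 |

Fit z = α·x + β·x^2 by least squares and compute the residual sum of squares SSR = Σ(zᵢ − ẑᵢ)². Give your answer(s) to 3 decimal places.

SSR = 12.524

Sums needed: Σx·x = 244, Σx·x^2 = 1746, Σx^2·x^2 = 14020.
For Mᵀz: Σx·z = -1356, Σx^2·z = -11188.
MᵀM·[α, β]ᵀ = Mᵀz becomes [[244, 1746]; [1746, 14020]]·[α, β]ᵀ = [-1356, -11188]ᵀ.
Eliminating β: 14020·(row 1) − 1746·(row 2) gives 372364·α = 14020·(-1356) − 1746·(-11188) = 523128, so α = 130782/93091.
Then β = ((-11188) − 1746·(130782/93091))/14020 = -90574/93091.
Residuals: 90420/93091, 181328/93091, -65198/93091, 171376/93091, -183343/93091, 15450/93091; SSR = 1165843/93091.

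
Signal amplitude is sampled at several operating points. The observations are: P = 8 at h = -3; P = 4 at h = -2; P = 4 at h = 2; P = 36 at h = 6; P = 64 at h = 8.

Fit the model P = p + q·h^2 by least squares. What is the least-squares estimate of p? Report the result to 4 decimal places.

p = -0.3218

With design matrix X, XᵀX = [[5, 117]; [117, 5505]] and XᵀP = [116, 5496]ᵀ.
det = 5·5505 − 117² = 13836.
p = (116·5505 − 117·5496)/13836 = -371/1153; q = (5·5496 − 117·116)/13836 = 1159/1153.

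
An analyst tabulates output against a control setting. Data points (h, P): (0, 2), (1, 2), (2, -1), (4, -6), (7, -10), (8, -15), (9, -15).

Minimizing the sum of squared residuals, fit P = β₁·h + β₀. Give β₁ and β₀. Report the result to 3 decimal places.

The normal system XᵀX·[β₁, β₀]ᵀ = XᵀP is [[215, 31]; [31, 7]]·[β₁, β₀]ᵀ = [-349, -43]ᵀ.
Eliminating β₀: 7·(row 1) − 31·(row 2) gives 544·β₁ = 7·(-349) − 31·(-43) = -1110, so β₁ = -555/272.
Then β₀ = ((-43) − 31·(-555/272))/7 = 787/272.

β₁ = -2.040, β₀ = 2.893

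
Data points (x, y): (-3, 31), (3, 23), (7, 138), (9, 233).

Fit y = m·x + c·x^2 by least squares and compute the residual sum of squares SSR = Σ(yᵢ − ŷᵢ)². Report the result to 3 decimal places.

SSR = 0.608

The normal equations are: 148·m + 1072·c = 3039;  1072·m + 9124·c = 26121.
(Σx·x = 148, Σx·x^2 = 1072, Σx^2·x^2 = 9124, Σx·y = 3039, Σx^2·y = 26121.)
det = 148·9124 − 1072² = 201168.
m = (3039·9124 − 1072·26121)/201168 = -22823/16764; c = (148·26121 − 1072·3039)/201168 = 50675/16764.
Residuals: -405/1397, -339/2794, -1647/2794, 562/1397; SSR = 1699/2794.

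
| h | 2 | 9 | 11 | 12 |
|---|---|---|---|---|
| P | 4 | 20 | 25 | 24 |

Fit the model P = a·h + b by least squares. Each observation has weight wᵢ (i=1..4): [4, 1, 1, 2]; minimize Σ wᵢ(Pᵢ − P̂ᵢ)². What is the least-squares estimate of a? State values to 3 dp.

The normal system MᵀWM·[a, b]ᵀ = MᵀWP is [[506, 52]; [52, 8]]·[a, b]ᵀ = [1063, 109]ᵀ.
Eliminating b: 8·(row 1) − 52·(row 2) gives 1344·a = 8·1063 − 52·109 = 2836, so a = 709/336.
Then b = (109 − 52·(709/336))/8 = -61/672.

a = 2.110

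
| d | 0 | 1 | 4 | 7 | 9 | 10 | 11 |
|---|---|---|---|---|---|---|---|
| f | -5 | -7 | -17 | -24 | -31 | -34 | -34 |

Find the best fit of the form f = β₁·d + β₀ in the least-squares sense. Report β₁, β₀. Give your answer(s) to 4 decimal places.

Setting ∂/∂β₁ … = 0 gives: 368·β₁ + 42·β₀ = -1236;  42·β₁ + 7·β₀ = -152.
det = 368·7 − 42² = 812.
β₁ = ((-1236)·7 − 42·(-152))/812 = -81/29; β₀ = (368·(-152) − 42·(-1236))/812 = -1006/203.

β₁ = -2.7931, β₀ = -4.9557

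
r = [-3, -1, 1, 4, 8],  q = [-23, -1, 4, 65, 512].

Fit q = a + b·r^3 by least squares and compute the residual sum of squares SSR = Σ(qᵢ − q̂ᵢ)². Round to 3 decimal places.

SSR = 9.110

From the data, Σ1 = 5, Σr^3 = 549, Σr^3·r^3 = 266971.
Right-hand side: Σq = 557, Σr^3·q = 266930.
det = 5·266971 − 549² = 1033454.
a = (557·266971 − 549·266930)/1033454 = 2158277/1033454; b = (5·266930 − 549·557)/1033454 = 1028857/1033454.
Residuals: 925710/516727, -1081437/516727, 473341/516727, -830615/1033454, 195387/1033454; SSR = 9415111/1033454.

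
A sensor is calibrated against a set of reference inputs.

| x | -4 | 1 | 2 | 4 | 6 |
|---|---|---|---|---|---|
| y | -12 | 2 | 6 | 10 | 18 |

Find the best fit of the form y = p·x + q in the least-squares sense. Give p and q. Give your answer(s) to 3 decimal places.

Forming AᵀA = [[73, 9]; [9, 5]] and Aᵀy = [210, 24]ᵀ gives AᵀA·[p, q]ᵀ = Aᵀy.
Determinant 73·5 − 9² = 284.
p = (210·5 − 9·24)/284 = 417/142; q = (73·24 − 9·210)/284 = -69/142.

p = 2.937, q = -0.486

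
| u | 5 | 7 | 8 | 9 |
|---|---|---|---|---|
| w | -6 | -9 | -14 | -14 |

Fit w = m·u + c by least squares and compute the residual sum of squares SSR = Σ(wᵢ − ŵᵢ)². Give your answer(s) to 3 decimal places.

Normal-equation sums: Σu·u = 219, Σu = 29, Σ1 = 4.
Right-hand side: Σu·w = -331, Σw = -43.
So AᵀA·[m, c]ᵀ = Aᵀw: [[219, 29]; [29, 4]]·[m, c]ᵀ = [-331, -43]ᵀ.
Determinant 219·4 − 29² = 35.
m = ((-331)·4 − 29·(-43))/35 = -11/5; c = (219·(-43) − 29·(-331))/35 = 26/5.
Residuals: -1/5, 6/5, -8/5, 3/5; SSR = 22/5.

SSR = 4.400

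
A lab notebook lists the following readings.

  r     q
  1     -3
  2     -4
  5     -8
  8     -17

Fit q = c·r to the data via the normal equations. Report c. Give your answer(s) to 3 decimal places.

c = -1.989

From the data, Σr·r = 94.
And Σr·q = -187.
So AᵀA·[c]ᵀ = Aᵀq: [[94]]·[c]ᵀ = [-187]ᵀ.
Hence c = -187 / 94 ≈ -1.98936.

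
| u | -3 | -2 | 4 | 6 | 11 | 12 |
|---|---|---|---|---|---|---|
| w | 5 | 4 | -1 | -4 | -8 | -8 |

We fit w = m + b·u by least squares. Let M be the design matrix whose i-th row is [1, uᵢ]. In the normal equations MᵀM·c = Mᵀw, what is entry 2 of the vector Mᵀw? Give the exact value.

Entry 2 ↔ basis u, so (Mᵀw)_{2} = Σᵢ (u)·wᵢ = (-3)·(5) + (-2)·(4) + (4)·(-1) + (6)·(-4) + (11)·(-8) + (12)·(-8) = -235.

-235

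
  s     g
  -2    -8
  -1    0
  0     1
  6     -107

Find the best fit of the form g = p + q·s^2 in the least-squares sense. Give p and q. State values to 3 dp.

Forming MᵀM = [[4, 41]; [41, 1313]] and Mᵀg = [-114, -3884]ᵀ gives MᵀM·[p, q]ᵀ = Mᵀg.
det = 4·1313 − 41² = 3571.
p = ((-114)·1313 − 41·(-3884))/3571 = 9562/3571; q = (4·(-3884) − 41·(-114))/3571 = -10862/3571.

p = 2.678, q = -3.042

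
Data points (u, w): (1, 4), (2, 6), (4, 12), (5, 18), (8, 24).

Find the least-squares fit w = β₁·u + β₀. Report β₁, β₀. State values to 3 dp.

β₁ = 3.000, β₀ = 0.800

The normal equations are: 110·β₁ + 20·β₀ = 346;  20·β₁ + 5·β₀ = 64.
Δ = 110·5 − 20² = 150.
β₁ = (346·5 − 20·64)/150 = 3; β₀ = (110·64 − 20·346)/150 = 4/5.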